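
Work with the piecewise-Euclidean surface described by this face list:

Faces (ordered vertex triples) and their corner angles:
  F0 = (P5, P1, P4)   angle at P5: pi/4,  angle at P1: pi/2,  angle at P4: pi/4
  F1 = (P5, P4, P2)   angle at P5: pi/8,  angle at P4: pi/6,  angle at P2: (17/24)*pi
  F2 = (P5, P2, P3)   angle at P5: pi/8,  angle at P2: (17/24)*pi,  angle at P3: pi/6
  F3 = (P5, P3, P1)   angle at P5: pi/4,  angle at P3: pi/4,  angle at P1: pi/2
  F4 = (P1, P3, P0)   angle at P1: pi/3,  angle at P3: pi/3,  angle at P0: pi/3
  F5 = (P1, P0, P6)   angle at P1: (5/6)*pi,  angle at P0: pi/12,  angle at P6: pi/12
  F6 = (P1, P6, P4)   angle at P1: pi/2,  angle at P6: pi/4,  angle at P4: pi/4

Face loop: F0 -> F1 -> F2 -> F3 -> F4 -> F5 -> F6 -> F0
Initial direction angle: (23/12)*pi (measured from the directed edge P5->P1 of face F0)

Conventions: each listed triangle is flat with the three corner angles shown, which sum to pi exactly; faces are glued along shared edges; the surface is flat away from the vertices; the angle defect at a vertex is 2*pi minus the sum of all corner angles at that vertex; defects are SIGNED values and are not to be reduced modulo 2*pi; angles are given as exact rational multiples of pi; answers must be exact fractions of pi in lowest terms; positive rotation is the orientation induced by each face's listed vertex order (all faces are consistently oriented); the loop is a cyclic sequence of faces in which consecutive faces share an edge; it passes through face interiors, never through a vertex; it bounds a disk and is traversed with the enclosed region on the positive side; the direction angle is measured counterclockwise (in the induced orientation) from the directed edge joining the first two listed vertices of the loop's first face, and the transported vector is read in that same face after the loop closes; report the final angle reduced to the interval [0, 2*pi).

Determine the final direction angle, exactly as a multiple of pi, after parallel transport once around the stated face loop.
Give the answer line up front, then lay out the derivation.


Answer: final direction angle = pi/2

enclosed vertex P1: corner angles sum to (8/3)*pi, defect = 2*pi - (8/3)*pi = (-2/3)*pi
enclosed vertex P5: corner angles sum to (3/4)*pi, defect = 2*pi - (3/4)*pi = (5/4)*pi
by Gauss-Bonnet the loop rotates the vector by the enclosed defect sum (positive orientation, mod 2*pi)
final angle = (23/12)*pi + (7/12)*pi = pi/2 (mod 2*pi)


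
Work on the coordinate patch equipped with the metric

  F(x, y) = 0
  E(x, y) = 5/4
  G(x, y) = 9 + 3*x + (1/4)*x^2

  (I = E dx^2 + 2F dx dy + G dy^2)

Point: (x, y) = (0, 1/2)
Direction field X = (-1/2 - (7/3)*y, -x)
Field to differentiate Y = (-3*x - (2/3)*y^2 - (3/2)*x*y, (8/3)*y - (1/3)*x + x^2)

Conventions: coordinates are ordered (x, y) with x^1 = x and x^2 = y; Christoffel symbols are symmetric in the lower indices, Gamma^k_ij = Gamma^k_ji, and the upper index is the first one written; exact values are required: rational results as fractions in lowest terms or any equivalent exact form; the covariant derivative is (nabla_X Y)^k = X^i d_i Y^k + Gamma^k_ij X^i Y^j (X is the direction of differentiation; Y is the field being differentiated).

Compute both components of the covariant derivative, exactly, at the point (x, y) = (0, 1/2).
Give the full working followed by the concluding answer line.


E = 5/4, F = 0, G = 9 at the point
E_x = 0, E_y = 0, F_x = 0, F_y = 0, G_x = 3, G_y = 0
EG - F^2 = 45/4;  g^inv = (4/45) * [[9, 0], [0, 5/4]]
first-kind symbols [ij,l] = (1/2)(d_i g_jl + d_j g_il - d_l g_ij): [xx,x] = E_x/2 = 0, [xx,y] = F_x - E_y/2 = 0, [xy,x] = E_y/2 = 0, [xy,y] = G_x/2 = 3/2, [yy,x] = F_y - G_x/2 = -3/2, [yy,y] = G_y/2 = 0
Gamma^x_ij = (G*[ij,x] - F*[ij,y])/(EG - F^2), Gamma^y_ij = (E*[ij,y] - F*[ij,x])/(EG - F^2)
Gamma_xxx = 0, Gamma_xxy = 0, Gamma_xyy = -6/5, Gamma_yxx = 0, Gamma_yxy = 1/6, Gamma_yyy = 0
X = (-5/3, 0), Y = (-1/6, 4/3) at the point

Answer: (nabla_X Y)^x = 25/4, (nabla_X Y)^y = 5/27


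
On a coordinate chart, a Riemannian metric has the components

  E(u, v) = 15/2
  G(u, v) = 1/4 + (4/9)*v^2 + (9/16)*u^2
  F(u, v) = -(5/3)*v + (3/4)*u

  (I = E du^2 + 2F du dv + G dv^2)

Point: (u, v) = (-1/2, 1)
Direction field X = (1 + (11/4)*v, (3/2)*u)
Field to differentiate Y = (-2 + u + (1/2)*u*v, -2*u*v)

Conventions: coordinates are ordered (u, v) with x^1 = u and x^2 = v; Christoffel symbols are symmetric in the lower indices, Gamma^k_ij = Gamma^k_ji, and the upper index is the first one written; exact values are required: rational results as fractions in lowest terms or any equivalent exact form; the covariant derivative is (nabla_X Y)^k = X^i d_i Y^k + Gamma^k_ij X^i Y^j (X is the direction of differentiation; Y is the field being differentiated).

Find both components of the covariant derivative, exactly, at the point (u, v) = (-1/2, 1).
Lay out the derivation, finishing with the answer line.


E = 15/2, F = -49/24, G = 481/576 at the point
E_u = 0, E_v = 0, F_u = 3/4, F_v = -5/3, G_u = -9/16, G_v = 8/9
EG - F^2 = 2413/1152;  g^inv = (1152/2413) * [[481/576, 49/24], [49/24, 15/2]]
first-kind symbols [ij,l] = (1/2)(d_i g_jl + d_j g_il - d_l g_ij): [uu,u] = E_u/2 = 0, [uu,v] = F_u - E_v/2 = 3/4, [uv,u] = E_v/2 = 0, [uv,v] = G_u/2 = -9/32, [vv,u] = F_v - G_u/2 = -133/96, [vv,v] = G_v/2 = 4/9
Gamma^u_ij = (G*[ij,u] - F*[ij,v])/(EG - F^2), Gamma^v_ij = (E*[ij,v] - F*[ij,u])/(EG - F^2)
Gamma_uuu = 1764/2413, Gamma_uuv = -1323/4826, Gamma_uvv = -4599/38608, Gamma_vuu = 6480/2413, Gamma_vuv = -2430/2413, Gamma_vvv = 1163/4826
X = (15/4, -3/4), Y = (-11/4, 1) at the point

Answer: (nabla_X Y)^u = -498885/154432, (nabla_X Y)^v = -405171/9652


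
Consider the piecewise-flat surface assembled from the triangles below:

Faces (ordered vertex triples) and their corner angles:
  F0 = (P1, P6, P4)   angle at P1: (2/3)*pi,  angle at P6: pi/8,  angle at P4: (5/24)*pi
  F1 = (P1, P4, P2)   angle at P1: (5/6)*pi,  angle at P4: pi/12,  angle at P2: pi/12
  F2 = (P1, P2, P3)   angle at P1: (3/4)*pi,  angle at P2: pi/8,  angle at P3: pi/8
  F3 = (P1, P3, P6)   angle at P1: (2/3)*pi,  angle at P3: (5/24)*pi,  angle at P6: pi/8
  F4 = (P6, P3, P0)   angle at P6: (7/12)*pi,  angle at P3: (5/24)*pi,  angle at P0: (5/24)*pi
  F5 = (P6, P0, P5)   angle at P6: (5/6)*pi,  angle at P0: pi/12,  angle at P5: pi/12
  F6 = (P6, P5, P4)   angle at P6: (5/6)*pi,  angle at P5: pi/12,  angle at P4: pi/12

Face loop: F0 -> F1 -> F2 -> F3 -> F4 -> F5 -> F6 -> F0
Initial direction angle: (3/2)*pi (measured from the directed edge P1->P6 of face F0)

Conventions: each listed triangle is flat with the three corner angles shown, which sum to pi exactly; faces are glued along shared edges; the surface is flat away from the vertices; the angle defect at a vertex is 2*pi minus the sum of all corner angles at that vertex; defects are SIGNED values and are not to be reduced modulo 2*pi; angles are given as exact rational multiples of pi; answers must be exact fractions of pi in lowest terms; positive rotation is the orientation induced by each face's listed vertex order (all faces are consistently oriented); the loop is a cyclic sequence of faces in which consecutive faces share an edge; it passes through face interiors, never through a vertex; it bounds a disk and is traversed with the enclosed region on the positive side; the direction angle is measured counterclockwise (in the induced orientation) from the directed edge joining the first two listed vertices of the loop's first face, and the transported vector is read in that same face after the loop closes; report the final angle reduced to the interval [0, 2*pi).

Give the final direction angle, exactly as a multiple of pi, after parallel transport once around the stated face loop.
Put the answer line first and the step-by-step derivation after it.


Answer: final direction angle = pi/12

enclosed vertex P1: corner angles sum to (35/12)*pi, defect = 2*pi - (35/12)*pi = (-11/12)*pi
enclosed vertex P6: corner angles sum to (5/2)*pi, defect = 2*pi - (5/2)*pi = -pi/2
final direction = starting direction + enclosed defect total, reduced mod 2*pi (induced orientation)
final angle = (3/2)*pi - (17/12)*pi = pi/12 (mod 2*pi)


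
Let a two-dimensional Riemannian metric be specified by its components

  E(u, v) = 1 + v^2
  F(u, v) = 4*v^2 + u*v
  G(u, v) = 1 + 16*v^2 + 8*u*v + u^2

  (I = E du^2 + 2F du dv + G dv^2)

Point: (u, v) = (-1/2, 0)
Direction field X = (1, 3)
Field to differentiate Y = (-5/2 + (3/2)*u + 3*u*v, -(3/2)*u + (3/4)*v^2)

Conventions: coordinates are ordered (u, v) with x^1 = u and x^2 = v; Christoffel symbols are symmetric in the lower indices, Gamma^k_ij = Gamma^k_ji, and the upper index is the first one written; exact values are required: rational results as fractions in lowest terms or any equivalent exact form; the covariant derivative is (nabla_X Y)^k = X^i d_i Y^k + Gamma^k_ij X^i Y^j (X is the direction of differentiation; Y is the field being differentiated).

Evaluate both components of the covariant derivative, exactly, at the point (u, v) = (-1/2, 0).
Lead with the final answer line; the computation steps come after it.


Answer: (nabla_X Y)^u = -3, (nabla_X Y)^v = -3/2

E = 1, F = 0, G = 5/4 at the point
E_u = 0, E_v = 0, F_u = 0, F_v = -1/2, G_u = -1, G_v = -4
EG - F^2 = 5/4;  g^inv = (4/5) * [[5/4, 0], [0, 1]]
first-kind symbols [ij,l] = (1/2)(d_i g_jl + d_j g_il - d_l g_ij): [uu,u] = E_u/2 = 0, [uu,v] = F_u - E_v/2 = 0, [uv,u] = E_v/2 = 0, [uv,v] = G_u/2 = -1/2, [vv,u] = F_v - G_u/2 = 0, [vv,v] = G_v/2 = -2
Gamma^u_ij = (G*[ij,u] - F*[ij,v])/(EG - F^2), Gamma^v_ij = (E*[ij,v] - F*[ij,u])/(EG - F^2)
Gamma_uuu = 0, Gamma_uuv = 0, Gamma_uvv = 0, Gamma_vuu = 0, Gamma_vuv = -2/5, Gamma_vvv = -8/5
X = (1, 3), Y = (-13/4, 3/4) at the point


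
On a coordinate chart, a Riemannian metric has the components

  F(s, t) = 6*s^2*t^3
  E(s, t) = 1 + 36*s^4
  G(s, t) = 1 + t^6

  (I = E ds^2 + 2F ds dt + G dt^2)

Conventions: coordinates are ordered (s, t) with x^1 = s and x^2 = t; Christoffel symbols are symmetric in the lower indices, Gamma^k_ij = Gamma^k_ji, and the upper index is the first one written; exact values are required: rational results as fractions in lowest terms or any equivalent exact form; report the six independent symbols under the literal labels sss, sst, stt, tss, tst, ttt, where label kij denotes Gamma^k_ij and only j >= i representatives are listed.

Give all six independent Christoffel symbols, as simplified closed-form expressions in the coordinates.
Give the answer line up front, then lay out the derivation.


Answer: Gamma_sss = 72*s^3/(36*s^4 + t^6 + 1), Gamma_sst = 0, Gamma_stt = 18*s^2*t^2/(36*s^4 + t^6 + 1), Gamma_tss = 12*s*t^3/(36*s^4 + t^6 + 1), Gamma_tst = 0, Gamma_ttt = 3*t^5/(36*s^4 + t^6 + 1)

E = 1 + 36*s^4; F = 6*s^2*t^3; G = 1 + t^6
Gamma^k_ij = (1/2) g^{kl} (d_i g_jl + d_j g_il - d_l g_ij), with g^inv = (1/(EG-F^2)) [[G, -F], [-F, E]]
first partials: E_s = 144*s^3, E_t = 0, F_s = 12*s*t^3, F_t = 18*s^2*t^2, G_s = 0, G_t = 6*t^5
D = EG - F^2 = 1 + 36*s^4 + t^6
expanded: Gamma^s_ss = (G E_s - 2F F_s + F E_t)/(2D), Gamma^s_st = (G E_t - F G_s)/(2D), Gamma^s_tt = (2G F_t - G G_s - F G_t)/(2D), Gamma^t_ss = (2E F_s - E E_t - F E_s)/(2D), Gamma^t_st = (E G_s - F E_t)/(2D), Gamma^t_tt = (E G_t - 2F F_t + F G_s)/(2D); substitute and cancel common factors


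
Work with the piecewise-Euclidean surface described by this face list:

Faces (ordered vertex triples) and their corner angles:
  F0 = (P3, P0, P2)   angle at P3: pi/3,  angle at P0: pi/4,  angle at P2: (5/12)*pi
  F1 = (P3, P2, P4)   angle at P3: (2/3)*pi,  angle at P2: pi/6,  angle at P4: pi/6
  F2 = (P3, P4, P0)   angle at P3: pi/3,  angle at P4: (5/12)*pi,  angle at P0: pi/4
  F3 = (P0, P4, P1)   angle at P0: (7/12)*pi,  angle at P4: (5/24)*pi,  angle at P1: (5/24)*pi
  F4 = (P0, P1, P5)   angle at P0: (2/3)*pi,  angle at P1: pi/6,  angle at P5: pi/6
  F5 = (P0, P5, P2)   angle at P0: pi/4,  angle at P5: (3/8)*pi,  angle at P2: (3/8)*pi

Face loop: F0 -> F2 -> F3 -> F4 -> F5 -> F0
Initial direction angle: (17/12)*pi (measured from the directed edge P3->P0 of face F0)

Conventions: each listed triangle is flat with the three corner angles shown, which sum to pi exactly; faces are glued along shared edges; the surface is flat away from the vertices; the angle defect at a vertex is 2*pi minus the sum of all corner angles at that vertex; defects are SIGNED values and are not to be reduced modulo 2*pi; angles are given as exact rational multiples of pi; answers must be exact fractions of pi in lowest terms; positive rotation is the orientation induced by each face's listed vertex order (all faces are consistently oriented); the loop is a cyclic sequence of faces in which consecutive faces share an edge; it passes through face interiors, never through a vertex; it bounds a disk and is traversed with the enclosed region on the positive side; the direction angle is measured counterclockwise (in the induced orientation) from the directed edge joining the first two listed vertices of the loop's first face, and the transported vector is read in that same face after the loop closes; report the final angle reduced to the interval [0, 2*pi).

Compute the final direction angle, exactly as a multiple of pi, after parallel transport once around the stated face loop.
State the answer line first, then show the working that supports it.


Answer: final direction angle = (17/12)*pi

enclosed vertex P0: corner angles sum to 2*pi, defect = 2*pi - 2*pi = 0
final direction = starting direction + enclosed defect total, reduced mod 2*pi (induced orientation)
final angle = (17/12)*pi + 0 = (17/12)*pi (mod 2*pi)


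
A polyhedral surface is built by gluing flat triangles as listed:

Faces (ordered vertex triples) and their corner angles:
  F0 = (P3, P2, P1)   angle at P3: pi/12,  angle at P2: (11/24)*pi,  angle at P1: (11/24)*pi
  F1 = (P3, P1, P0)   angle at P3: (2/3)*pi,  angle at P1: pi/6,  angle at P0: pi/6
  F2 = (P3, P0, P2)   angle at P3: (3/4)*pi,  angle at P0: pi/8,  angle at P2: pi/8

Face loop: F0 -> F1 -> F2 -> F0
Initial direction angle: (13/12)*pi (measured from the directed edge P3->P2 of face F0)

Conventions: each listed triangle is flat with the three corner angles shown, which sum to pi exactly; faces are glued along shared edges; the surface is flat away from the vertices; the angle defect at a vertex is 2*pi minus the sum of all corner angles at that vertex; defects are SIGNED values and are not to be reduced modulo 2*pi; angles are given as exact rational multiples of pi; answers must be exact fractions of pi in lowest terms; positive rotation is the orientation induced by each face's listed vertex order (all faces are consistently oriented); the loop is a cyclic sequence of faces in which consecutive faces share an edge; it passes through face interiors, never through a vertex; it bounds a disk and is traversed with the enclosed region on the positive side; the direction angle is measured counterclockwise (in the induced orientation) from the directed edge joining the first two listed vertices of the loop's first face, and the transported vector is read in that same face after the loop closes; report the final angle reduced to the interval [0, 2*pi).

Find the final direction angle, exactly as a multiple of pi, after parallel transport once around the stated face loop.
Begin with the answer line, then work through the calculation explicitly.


Answer: final direction angle = (19/12)*pi

enclosed vertex P3: corner angles sum to (3/2)*pi, defect = 2*pi - (3/2)*pi = pi/2
transport around the loop rotates by the sum of enclosed defects; add to the initial angle mod 2*pi
final angle = (13/12)*pi + pi/2 = (19/12)*pi (mod 2*pi)


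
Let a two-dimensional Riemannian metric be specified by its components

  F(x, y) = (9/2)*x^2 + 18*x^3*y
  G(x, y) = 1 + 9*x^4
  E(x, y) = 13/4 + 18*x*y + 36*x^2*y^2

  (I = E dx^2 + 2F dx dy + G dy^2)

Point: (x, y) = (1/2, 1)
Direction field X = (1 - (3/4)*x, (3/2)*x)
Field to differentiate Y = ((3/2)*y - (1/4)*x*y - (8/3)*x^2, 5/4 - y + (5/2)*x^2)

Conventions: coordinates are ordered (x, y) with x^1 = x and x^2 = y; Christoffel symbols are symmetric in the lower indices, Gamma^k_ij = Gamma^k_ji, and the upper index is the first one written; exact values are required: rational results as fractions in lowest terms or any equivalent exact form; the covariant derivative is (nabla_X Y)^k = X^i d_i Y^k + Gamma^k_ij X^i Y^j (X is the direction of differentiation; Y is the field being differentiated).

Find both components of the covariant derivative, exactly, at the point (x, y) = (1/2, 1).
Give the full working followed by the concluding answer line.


E = 85/4, F = 27/8, G = 25/16 at the point
E_x = 54, E_y = 27, F_x = 18, F_y = 9/4, G_x = 9/2, G_y = 0
EG - F^2 = 349/16;  g^inv = (16/349) * [[25/16, -27/8], [-27/8, 85/4]]
first-kind symbols [ij,l] = (1/2)(d_i g_jl + d_j g_il - d_l g_ij): [xx,x] = E_x/2 = 27, [xx,y] = F_x - E_y/2 = 9/2, [xy,x] = E_y/2 = 27/2, [xy,y] = G_x/2 = 9/4, [yy,x] = F_y - G_x/2 = 0, [yy,y] = G_y/2 = 0
Gamma^x_ij = (G*[ij,x] - F*[ij,y])/(EG - F^2), Gamma^y_ij = (E*[ij,y] - F*[ij,x])/(EG - F^2)
Gamma_xxx = 432/349, Gamma_xxy = 216/349, Gamma_xyy = 0, Gamma_yxx = 72/349, Gamma_yxy = 36/349, Gamma_yyy = 0
X = (5/8, 3/4), Y = (17/24, 7/8) at the point

Answer: (nabla_X Y)^x = 887/2094, (nabla_X Y)^y = 1417/1396


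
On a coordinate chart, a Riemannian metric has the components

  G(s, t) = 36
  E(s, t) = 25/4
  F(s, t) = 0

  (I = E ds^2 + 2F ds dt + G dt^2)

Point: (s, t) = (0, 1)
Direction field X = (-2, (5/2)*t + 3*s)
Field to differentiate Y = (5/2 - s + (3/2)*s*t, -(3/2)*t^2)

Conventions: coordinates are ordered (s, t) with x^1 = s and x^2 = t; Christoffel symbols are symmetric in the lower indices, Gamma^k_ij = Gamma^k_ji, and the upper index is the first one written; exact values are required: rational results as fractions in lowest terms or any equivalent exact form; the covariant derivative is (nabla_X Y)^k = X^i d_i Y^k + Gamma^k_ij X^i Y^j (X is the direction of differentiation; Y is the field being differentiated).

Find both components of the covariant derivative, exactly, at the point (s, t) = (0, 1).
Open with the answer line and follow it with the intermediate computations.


Answer: (nabla_X Y)^s = -1, (nabla_X Y)^t = -15/2

E = 25/4, F = 0, G = 36 at the point
E_s = 0, E_t = 0, F_s = 0, F_t = 0, G_s = 0, G_t = 0
EG - F^2 = 225;  g^inv = (1/225) * [[36, 0], [0, 25/4]]
first-kind symbols [ij,l] = (1/2)(d_i g_jl + d_j g_il - d_l g_ij): [ss,s] = E_s/2 = 0, [ss,t] = F_s - E_t/2 = 0, [st,s] = E_t/2 = 0, [st,t] = G_s/2 = 0, [tt,s] = F_t - G_s/2 = 0, [tt,t] = G_t/2 = 0
Gamma^s_ij = (G*[ij,s] - F*[ij,t])/(EG - F^2), Gamma^t_ij = (E*[ij,t] - F*[ij,s])/(EG - F^2)
Gamma_sss = 0, Gamma_sst = 0, Gamma_stt = 0, Gamma_tss = 0, Gamma_tst = 0, Gamma_ttt = 0
X = (-2, 5/2), Y = (5/2, -3/2) at the point


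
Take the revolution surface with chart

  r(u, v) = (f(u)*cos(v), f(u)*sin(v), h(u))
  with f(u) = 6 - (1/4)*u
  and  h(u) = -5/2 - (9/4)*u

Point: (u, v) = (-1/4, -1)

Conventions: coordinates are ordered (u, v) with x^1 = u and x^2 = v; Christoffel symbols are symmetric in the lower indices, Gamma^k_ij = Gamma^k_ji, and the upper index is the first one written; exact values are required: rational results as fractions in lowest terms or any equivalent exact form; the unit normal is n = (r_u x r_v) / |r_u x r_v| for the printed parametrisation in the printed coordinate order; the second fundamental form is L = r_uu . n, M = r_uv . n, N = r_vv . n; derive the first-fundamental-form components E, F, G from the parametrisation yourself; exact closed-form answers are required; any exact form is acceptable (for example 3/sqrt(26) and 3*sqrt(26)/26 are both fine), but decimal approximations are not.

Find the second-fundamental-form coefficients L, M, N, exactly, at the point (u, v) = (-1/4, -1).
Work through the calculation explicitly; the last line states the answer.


f = 97/16, f' = -1/4, f'' = 0, h' = -9/4, h'' = 0
E = 41/8, F = 0, G = 9409/256; answer radicand W^2 = 41/8
unnormalised second-form numerators: l = 0, m = 0, n = -873/64; L = l/sqrt(41/8), and similarly M = m/sqrt(W^2), N = n/sqrt(W^2)

Answer: L = 0, M = 0, N = -873*sqrt(82)/1312


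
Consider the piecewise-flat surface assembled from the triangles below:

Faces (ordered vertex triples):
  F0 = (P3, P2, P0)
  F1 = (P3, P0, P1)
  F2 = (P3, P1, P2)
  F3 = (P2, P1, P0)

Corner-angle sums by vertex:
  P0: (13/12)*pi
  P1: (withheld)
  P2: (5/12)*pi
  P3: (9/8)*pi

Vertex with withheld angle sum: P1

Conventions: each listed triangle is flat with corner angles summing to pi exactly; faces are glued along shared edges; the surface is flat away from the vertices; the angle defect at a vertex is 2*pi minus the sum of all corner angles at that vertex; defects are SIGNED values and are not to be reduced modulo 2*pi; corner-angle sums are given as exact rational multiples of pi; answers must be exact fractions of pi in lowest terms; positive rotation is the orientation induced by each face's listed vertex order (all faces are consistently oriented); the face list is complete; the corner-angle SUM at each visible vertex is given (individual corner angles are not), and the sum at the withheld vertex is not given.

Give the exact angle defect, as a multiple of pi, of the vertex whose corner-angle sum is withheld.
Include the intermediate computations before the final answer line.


V = 4, E = 6, F = 4; chi = V - E + F = 2
Gauss-Bonnet: total defect = 2*pi*chi = 4*pi; visible defects sum to (27/8)*pi

Answer: defect(P1) = (5/8)*pi


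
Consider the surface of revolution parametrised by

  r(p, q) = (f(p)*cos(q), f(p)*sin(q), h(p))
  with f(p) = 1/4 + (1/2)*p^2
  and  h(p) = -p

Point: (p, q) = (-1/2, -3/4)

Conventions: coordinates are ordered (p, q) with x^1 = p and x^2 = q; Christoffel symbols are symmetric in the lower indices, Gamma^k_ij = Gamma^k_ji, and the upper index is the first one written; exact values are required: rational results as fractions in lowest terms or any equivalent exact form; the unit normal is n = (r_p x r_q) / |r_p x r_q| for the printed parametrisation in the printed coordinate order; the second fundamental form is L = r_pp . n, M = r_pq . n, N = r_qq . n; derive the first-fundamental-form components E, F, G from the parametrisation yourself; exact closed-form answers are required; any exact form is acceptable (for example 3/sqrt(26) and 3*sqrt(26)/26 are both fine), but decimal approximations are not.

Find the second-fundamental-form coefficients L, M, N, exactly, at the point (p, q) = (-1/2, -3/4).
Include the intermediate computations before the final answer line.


f = 3/8, f' = -1/2, f'' = 1, h' = -1, h'' = 0
E = 5/4, F = 0, G = 9/64; answer radicand W^2 = 5/4
unnormalised second-form numerators: l = 1, m = 0, n = -3/8; L = l/sqrt(5/4), and similarly M = m/sqrt(W^2), N = n/sqrt(W^2)

Answer: L = 2*sqrt(5)/5, M = 0, N = -3*sqrt(5)/20


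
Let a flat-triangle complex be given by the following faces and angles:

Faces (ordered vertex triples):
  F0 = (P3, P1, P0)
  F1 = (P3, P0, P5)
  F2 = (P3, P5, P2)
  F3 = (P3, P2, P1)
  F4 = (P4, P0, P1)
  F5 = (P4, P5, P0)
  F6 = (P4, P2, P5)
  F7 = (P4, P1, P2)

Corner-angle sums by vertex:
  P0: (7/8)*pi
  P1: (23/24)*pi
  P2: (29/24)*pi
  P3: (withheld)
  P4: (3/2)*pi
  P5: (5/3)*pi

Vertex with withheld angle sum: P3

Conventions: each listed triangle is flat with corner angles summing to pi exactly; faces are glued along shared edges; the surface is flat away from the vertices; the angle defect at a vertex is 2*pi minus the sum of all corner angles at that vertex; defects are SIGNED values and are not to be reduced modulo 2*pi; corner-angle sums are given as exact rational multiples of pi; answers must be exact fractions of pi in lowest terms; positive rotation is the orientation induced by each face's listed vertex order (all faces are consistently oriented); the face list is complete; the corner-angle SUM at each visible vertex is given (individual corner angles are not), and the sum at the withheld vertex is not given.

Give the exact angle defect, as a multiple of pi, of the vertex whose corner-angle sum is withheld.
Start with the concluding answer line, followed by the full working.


Answer: defect(P3) = (5/24)*pi

V = 6, E = 12, F = 8; chi = V - E + F = 2
Gauss-Bonnet: total defect = 2*pi*chi = 4*pi; visible defects sum to (91/24)*pi


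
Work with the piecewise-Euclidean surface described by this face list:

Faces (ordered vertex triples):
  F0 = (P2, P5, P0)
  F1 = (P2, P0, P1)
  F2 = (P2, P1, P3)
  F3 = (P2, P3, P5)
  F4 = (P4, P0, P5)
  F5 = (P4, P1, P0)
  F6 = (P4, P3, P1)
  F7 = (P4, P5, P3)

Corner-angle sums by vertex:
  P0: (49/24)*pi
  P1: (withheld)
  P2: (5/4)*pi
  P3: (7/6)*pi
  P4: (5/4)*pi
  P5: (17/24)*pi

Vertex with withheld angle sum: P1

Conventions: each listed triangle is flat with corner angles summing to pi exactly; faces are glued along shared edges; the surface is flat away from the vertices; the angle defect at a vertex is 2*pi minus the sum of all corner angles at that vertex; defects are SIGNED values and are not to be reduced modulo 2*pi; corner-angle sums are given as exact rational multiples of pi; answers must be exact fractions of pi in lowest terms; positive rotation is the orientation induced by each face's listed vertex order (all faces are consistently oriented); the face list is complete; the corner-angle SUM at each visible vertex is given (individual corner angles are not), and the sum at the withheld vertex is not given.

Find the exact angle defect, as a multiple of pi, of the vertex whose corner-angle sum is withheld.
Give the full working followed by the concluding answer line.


V = 6, E = 12, F = 8; chi = V - E + F = 2
Gauss-Bonnet: total defect = 2*pi*chi = 4*pi; visible defects sum to (43/12)*pi

Answer: defect(P1) = (5/12)*pi


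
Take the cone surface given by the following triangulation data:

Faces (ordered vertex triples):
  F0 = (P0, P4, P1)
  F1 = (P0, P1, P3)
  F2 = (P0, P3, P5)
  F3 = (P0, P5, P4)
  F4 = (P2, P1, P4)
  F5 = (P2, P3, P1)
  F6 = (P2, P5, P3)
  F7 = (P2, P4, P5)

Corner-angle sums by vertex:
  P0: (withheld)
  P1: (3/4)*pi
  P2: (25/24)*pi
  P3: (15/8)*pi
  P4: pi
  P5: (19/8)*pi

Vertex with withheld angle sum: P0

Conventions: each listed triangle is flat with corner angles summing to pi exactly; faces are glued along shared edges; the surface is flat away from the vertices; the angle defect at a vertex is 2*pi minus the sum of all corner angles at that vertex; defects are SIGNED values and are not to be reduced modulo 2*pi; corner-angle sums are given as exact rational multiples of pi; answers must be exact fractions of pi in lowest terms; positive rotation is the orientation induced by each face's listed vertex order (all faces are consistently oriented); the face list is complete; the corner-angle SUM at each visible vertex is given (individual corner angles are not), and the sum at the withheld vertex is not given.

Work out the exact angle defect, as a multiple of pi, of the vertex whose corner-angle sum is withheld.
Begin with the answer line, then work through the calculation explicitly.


Answer: defect(P0) = (25/24)*pi

V = 6, E = 12, F = 8; chi = V - E + F = 2
Gauss-Bonnet: total defect = 2*pi*chi = 4*pi; visible defects sum to (71/24)*pi


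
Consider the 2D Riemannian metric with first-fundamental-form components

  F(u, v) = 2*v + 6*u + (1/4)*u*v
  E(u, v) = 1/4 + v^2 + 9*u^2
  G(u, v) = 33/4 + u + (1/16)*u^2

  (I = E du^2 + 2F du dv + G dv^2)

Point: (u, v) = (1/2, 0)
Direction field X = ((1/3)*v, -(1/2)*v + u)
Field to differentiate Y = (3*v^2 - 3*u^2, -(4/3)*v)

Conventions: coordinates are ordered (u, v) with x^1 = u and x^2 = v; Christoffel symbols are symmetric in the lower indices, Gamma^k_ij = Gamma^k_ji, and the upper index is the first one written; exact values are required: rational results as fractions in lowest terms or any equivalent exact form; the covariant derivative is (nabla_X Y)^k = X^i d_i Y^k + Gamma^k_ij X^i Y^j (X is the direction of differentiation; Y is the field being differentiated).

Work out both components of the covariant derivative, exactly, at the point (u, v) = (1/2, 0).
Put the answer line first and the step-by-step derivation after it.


Answer: (nabla_X Y)^u = 51/1102, (nabla_X Y)^v = -4663/6612

E = 5/2, F = 3, G = 561/64 at the point
E_u = 9, E_v = 0, F_u = 6, F_v = 17/8, G_u = 17/16, G_v = 0
EG - F^2 = 1653/128;  g^inv = (128/1653) * [[561/64, -3], [-3, 5/2]]
first-kind symbols [ij,l] = (1/2)(d_i g_jl + d_j g_il - d_l g_ij): [uu,u] = E_u/2 = 9/2, [uu,v] = F_u - E_v/2 = 6, [uv,u] = E_v/2 = 0, [uv,v] = G_u/2 = 17/32, [vv,u] = F_v - G_u/2 = 51/32, [vv,v] = G_v/2 = 0
Gamma^u_ij = (G*[ij,u] - F*[ij,v])/(EG - F^2), Gamma^v_ij = (E*[ij,v] - F*[ij,u])/(EG - F^2)
Gamma_uuu = 915/551, Gamma_uuv = -68/551, Gamma_uvv = 9537/8816, Gamma_vuu = 64/551, Gamma_vuv = 170/1653, Gamma_vvv = -204/551
X = (0, 1/2), Y = (-3/4, 0) at the point


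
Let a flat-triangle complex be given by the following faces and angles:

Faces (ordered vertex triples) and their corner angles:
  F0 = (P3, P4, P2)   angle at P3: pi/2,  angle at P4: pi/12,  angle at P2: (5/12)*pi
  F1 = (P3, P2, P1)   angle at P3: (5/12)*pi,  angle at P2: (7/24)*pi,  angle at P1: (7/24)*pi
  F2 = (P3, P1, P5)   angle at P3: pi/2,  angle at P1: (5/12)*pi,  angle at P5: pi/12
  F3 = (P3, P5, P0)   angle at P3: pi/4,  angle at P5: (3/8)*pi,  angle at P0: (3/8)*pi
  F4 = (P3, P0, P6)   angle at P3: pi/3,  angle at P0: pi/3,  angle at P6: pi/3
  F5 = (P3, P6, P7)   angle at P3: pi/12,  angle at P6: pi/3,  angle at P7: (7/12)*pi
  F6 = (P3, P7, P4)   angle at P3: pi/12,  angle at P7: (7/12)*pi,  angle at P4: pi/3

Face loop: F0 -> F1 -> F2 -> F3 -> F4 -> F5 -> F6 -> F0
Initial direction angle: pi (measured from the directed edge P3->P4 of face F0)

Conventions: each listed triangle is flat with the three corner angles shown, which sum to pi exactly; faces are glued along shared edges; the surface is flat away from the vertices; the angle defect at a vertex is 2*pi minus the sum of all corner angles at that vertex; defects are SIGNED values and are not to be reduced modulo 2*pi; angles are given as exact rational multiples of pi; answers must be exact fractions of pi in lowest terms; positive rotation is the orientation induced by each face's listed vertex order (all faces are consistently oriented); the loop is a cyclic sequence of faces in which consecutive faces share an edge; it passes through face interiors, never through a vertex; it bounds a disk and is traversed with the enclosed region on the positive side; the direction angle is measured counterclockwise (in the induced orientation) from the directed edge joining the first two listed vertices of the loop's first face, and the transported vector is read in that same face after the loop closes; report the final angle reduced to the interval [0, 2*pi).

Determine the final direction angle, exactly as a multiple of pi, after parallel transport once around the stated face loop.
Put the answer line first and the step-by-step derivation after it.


Answer: final direction angle = (5/6)*pi

enclosed vertex P3: corner angles sum to (13/6)*pi, defect = 2*pi - (13/6)*pi = -pi/6
holonomy = initial angle + sum of enclosed defects (mod 2*pi), positive in the induced orientation
final angle = pi - pi/6 = (5/6)*pi (mod 2*pi)


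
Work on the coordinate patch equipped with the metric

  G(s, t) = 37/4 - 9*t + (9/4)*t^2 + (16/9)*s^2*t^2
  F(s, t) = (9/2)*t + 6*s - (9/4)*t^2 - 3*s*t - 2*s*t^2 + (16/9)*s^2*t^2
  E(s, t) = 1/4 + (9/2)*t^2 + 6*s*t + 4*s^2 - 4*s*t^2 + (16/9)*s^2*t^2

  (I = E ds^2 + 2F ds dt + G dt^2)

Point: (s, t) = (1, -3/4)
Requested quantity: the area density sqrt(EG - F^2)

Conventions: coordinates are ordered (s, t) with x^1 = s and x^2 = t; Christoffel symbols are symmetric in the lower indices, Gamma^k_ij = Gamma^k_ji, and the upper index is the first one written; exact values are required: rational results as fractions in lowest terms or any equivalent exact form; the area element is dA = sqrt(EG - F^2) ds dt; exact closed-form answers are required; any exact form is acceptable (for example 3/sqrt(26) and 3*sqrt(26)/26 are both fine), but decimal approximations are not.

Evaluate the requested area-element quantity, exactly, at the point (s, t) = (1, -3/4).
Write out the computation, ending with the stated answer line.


E = 33/32, F = 223/64, G = 1169/64; EG - F^2 = 27425/4096

Answer: sqrt(EG - F^2) = 5*sqrt(1097)/64


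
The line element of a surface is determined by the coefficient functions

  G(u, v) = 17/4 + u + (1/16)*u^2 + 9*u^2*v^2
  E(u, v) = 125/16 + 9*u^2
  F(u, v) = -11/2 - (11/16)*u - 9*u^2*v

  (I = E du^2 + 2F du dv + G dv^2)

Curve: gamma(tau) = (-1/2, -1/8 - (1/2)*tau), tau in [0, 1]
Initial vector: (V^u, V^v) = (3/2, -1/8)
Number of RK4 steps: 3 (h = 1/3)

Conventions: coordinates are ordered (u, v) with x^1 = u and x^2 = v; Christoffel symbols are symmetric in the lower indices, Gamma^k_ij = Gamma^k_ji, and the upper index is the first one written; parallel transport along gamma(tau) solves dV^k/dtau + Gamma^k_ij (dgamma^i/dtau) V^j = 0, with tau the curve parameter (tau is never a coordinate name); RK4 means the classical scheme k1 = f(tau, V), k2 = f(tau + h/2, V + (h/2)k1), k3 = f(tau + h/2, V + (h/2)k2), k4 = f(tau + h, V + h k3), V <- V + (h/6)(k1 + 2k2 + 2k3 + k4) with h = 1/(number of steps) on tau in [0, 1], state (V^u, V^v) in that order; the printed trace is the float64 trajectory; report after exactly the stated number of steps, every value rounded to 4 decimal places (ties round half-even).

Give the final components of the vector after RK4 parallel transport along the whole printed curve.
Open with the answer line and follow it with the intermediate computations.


Answer: V^u = 1.5061, V^v = -0.1423

gamma'(tau) = (0, -1/2); f(tau, V)^k = -Gamma^k_ij(gamma(tau)) gamma'^i(tau) V^j; h = 1/3; intermediate values shown to 6 dp
curve data and Christoffel symbols at the stage parameters:
  tau = 0.000000: gamma = (-0.500000, -0.125000), gamma' = (0.000000, -0.500000); Gamma_uuu = -1.791431, Gamma_uuv = 0.134145, Gamma_uvv = -0.789878, Gamma_vuu = -2.774621, Gamma_vuv = 0.276889, Gamma_vvv = -1.087120
  tau = 0.166667: gamma = (-0.500000, -0.208333), gamma' = (0.000000, -0.500000); Gamma_uuu = -1.739271, Gamma_uuv = 0.075835, Gamma_uvv = -0.706797, Gamma_vuu = -2.773635, Gamma_vuv = 0.162793, Gamma_vvv = -0.978925
  tau = 0.333333: gamma = (-0.500000, -0.291667), gamma' = (0.000000, -0.500000); Gamma_uuu = -1.671786, Gamma_uuv = 0.019763, Gamma_uvv = -0.623300, Gamma_vuu = -2.738300, Gamma_vuv = 0.044193, Gamma_vvv = -0.874671
  tau = 0.500000: gamma = (-0.500000, -0.375000), gamma' = (0.000000, -0.500000); Gamma_uuu = -1.596629, Gamma_uuv = -0.031476, Gamma_uvv = -0.540691, Gamma_vuu = -2.681989, Gamma_vuv = -0.073445, Gamma_vvv = -0.777917
  tau = 0.666667: gamma = (-0.500000, -0.458333), gamma' = (0.000000, -0.500000); Gamma_uuu = -1.518559, Gamma_uuv = -0.076694, Gamma_uvv = -0.459199, Gamma_vuu = -2.613455, Gamma_vuv = -0.187086, Gamma_vvv = -0.690244
  tau = 0.833333: gamma = (-0.500000, -0.541667), gamma' = (0.000000, -0.500000); Gamma_uuu = -1.440497, Gamma_uuv = -0.115500, Gamma_uvv = -0.378498, Gamma_vuu = -2.538412, Gamma_vuv = -0.295167, Gamma_vvv = -0.612115
  tau = 1.000000: gamma = (-0.500000, -0.625000), gamma' = (0.000000, -0.500000); Gamma_uuu = -1.364189, Gamma_uuv = -0.147950, Gamma_uvv = -0.297999, Gamma_vuu = -2.460573, Gamma_vuv = -0.396999, Gamma_vvv = -0.543380
step 0: V^u = 1.5000, V^v = -0.1250
step 1: k1 = (0.149976, 0.275612), k2 = (0.085766, 0.162829), k3 = (0.092003, 0.171158), k4 = (0.036301, 0.063538); V <- V + (h/6)(k1 + 2k2 + 2k3 + k4): V^u = 1.5301, V^v = -0.0690
step 2: k1 = (0.036639, 0.064007), k2 = (-0.008394, -0.033706), k3 = (-0.003873, -0.027096), k4 = (-0.040698, -0.116062); V <- V + (h/6)(k1 + 2k2 + 2k3 + k4): V^u = 1.5285, V^v = -0.0787
step 3: k1 = (-0.040545, -0.115822), k2 = (-0.069335, -0.194592), k3 = (-0.066573, -0.189866), k4 = (-0.090274, -0.260428); V <- V + (h/6)(k1 + 2k2 + 2k3 + k4): V^u = 1.5061, V^v = -0.1423


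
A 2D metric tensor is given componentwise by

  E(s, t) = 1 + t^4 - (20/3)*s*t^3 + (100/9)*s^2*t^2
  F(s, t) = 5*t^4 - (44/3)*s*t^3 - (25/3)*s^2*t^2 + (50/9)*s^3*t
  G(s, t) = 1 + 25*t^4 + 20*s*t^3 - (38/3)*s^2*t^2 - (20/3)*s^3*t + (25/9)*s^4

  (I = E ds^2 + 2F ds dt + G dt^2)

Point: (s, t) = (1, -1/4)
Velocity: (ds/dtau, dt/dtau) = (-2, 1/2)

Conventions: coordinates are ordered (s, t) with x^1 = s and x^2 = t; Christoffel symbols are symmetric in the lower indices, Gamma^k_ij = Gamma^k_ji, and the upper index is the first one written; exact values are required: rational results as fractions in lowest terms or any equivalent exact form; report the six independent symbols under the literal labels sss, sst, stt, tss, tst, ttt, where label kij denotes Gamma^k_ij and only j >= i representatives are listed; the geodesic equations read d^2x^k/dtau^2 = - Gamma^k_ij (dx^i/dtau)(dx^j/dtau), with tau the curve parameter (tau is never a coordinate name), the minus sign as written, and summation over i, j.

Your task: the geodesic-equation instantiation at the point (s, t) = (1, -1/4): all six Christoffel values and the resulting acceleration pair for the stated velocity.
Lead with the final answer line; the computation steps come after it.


Answer: Gamma_sss = 860/6037, Gamma_sst = -3956/6037, Gamma_stt = -516/6037, Gamma_tss = -1780/6037, Gamma_tst = 8188/6037, Gamma_ttt = 1068/6037; accelerations (d^2s/dtau^2, d^2t/dtau^2) = (-11223/6037, 23229/6037)

E = 4153/2304, F = -3827/2304, G = 10225/2304 at the point
E_s = 215/144, E_t = -989/144, F_s = -239/48, F_t = 959/144, G_s = 2047/144, G_t = 89/48
EG - F^2 = 6037/1152;  g^inv = (1152/6037) * [[10225/2304, 3827/2304], [3827/2304, 4153/2304]]
first-kind symbols [ij,l] = (1/2)(d_i g_jl + d_j g_il - d_l g_ij): [ss,s] = E_s/2 = 215/288, [ss,t] = F_s - E_t/2 = -445/288, [st,s] = E_t/2 = -989/288, [st,t] = G_s/2 = 2047/288, [tt,s] = F_t - G_s/2 = -43/96, [tt,t] = G_t/2 = 89/96
Gamma^s_ij = (G*[ij,s] - F*[ij,t])/(EG - F^2), Gamma^t_ij = (E*[ij,t] - F*[ij,s])/(EG - F^2)
Gamma_sss = 860/6037, Gamma_sst = -3956/6037, Gamma_stt = -516/6037, Gamma_tss = -1780/6037, Gamma_tst = 8188/6037, Gamma_ttt = 1068/6037
d^2s/dtau^2 = -(Gamma_sss*(-2)^2 + 2*Gamma_sst*(-2)*(1/2) + Gamma_stt*(1/2)^2) = -11223/6037
d^2t/dtau^2 = -(Gamma_tss*(-2)^2 + 2*Gamma_tst*(-2)*(1/2) + Gamma_ttt*(1/2)^2) = 23229/6037


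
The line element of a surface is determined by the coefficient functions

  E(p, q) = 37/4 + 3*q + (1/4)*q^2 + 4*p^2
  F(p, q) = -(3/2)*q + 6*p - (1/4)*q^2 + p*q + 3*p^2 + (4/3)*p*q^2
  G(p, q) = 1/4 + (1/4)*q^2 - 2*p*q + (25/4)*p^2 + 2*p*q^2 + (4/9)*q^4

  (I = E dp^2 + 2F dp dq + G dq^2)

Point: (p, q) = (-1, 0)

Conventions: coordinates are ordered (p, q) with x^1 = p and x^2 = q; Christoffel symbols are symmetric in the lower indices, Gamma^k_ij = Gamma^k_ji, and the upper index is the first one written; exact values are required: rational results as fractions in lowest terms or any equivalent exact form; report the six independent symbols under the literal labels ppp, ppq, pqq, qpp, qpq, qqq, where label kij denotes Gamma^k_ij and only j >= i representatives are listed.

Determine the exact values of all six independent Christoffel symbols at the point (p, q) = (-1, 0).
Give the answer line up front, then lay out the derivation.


Answer: Gamma_ppp = -244/617, Gamma_ppq = -72/617, Gamma_pqq = 219/617, Gamma_qpp = -255/617, Gamma_qpq = -1253/1234, Gamma_qqq = 196/617

E = 53/4, F = -3, G = 13/2 at the point
E_p = -8, E_q = 3, F_p = 0, F_q = -5/2, G_p = -25/2, G_q = 2
EG - F^2 = 617/8;  g^inv = (8/617) * [[13/2, 3], [3, 53/4]]
first-kind symbols [ij,l] = (1/2)(d_i g_jl + d_j g_il - d_l g_ij): [pp,p] = E_p/2 = -4, [pp,q] = F_p - E_q/2 = -3/2, [pq,p] = E_q/2 = 3/2, [pq,q] = G_p/2 = -25/4, [qq,p] = F_q - G_p/2 = 15/4, [qq,q] = G_q/2 = 1
Gamma^p_ij = (G*[ij,p] - F*[ij,q])/(EG - F^2), Gamma^q_ij = (E*[ij,q] - F*[ij,p])/(EG - F^2)


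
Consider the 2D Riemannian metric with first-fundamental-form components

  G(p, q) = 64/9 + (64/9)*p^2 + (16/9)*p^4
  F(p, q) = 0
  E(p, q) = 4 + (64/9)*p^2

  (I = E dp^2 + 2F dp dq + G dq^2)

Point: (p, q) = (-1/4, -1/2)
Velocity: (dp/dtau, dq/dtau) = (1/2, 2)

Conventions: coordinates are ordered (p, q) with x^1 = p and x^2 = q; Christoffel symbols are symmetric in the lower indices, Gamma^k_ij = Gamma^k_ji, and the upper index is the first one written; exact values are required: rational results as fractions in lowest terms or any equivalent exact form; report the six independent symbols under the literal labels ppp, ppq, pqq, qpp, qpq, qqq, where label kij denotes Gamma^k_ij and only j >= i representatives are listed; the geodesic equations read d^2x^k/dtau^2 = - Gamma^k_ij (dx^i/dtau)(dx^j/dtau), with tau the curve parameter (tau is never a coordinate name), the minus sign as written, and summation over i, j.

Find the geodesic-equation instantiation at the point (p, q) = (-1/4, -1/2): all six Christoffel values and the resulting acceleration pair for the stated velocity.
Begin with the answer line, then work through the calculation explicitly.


Answer: Gamma_ppp = -2/5, Gamma_ppq = 0, Gamma_pqq = 33/80, Gamma_qpp = 0, Gamma_qpq = -8/33, Gamma_qqq = 0; accelerations (d^2p/dtau^2, d^2q/dtau^2) = (-31/20, 16/33)

E = 40/9, F = 0, G = 121/16 at the point
E_p = -32/9, E_q = 0, F_p = 0, F_q = 0, G_p = -11/3, G_q = 0
EG - F^2 = 605/18;  g^inv = (18/605) * [[121/16, 0], [0, 40/9]]
first-kind symbols [ij,l] = (1/2)(d_i g_jl + d_j g_il - d_l g_ij): [pp,p] = E_p/2 = -16/9, [pp,q] = F_p - E_q/2 = 0, [pq,p] = E_q/2 = 0, [pq,q] = G_p/2 = -11/6, [qq,p] = F_q - G_p/2 = 11/6, [qq,q] = G_q/2 = 0
Gamma^p_ij = (G*[ij,p] - F*[ij,q])/(EG - F^2), Gamma^q_ij = (E*[ij,q] - F*[ij,p])/(EG - F^2)
Gamma_ppp = -2/5, Gamma_ppq = 0, Gamma_pqq = 33/80, Gamma_qpp = 0, Gamma_qpq = -8/33, Gamma_qqq = 0
d^2p/dtau^2 = -(Gamma_ppp*(1/2)^2 + 2*Gamma_ppq*(1/2)*(2) + Gamma_pqq*(2)^2) = -31/20
d^2q/dtau^2 = -(Gamma_qpp*(1/2)^2 + 2*Gamma_qpq*(1/2)*(2) + Gamma_qqq*(2)^2) = 16/33
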